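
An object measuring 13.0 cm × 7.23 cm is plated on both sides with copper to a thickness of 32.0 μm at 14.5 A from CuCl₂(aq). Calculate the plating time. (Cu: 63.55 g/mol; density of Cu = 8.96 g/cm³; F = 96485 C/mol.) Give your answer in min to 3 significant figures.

18.8 min

Plated area = 2 × 13.0 × 7.23 = 188.0 cm²
Volume = 188.0 × 32.0×10⁻⁴ cm = 0.6016 cm³
m(Cu) = 0.6016 × 8.96 = 5.390 g
n(Cu) = 5.390 / 63.55 = 0.08482 mol; n(e⁻) = 2 × 0.08482 = 0.1696 mol
Q = 0.1696 × 96485 = 16360 C
t = 16360 / 14.5 = 1128 s = 18.8 min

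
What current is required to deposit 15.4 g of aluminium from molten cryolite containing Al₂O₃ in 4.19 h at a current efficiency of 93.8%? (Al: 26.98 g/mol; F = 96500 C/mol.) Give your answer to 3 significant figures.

11.7 A

n(Al) = 15.4 / 26.98 = 0.5708 mol
Al³⁺ + 3e⁻ → Al, so n(e⁻) = 3 × 0.5708 = 1.712 mol
Q = 1.712 × 96500 / 0.938 = 1.761×10^5 C
I = Q / t = 1.761×10^5 / 15084 s = 11.7 A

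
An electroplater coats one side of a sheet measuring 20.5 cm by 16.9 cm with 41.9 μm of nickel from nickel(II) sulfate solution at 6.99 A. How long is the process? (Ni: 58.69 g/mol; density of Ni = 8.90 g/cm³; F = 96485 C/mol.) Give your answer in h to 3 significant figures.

1.69 h

Plated area = 20.5 × 16.9 = 346.5 cm²
Volume = 346.5 × 41.9×10⁻⁴ cm = 1.452 cm³
m(Ni) = 1.452 × 8.90 = 12.92 g
n(Ni) = 12.92 / 58.69 = 0.2201 mol; n(e⁻) = 2 × 0.2201 = 0.4402 mol
Q = 0.4402 × 96485 = 42470 C
t = 42470 / 6.99 = 6076 s = 1.69 h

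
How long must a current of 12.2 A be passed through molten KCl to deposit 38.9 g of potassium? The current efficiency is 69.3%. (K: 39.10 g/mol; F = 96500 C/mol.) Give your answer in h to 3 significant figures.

n(K) = 38.9 / 39.10 = 0.9949 mol
K⁺ + e⁻ → K, so n(e⁻) = 0.9949 mol
Q = 0.9949 × 96500 / 0.693 = 1.385×10^5 C
t = Q / I = 1.385×10^5 / 12.2 = 11350 s = 3.15 h

3.15 h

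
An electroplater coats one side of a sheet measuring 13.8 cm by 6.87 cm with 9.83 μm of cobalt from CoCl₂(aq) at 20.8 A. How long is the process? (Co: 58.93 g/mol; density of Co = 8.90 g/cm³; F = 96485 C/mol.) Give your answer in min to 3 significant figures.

2.18 min

Plated area = 13.8 × 6.87 = 94.81 cm²
Volume = 94.81 × 9.83×10⁻⁴ cm = 0.09320 cm³
m(Co) = 0.09320 × 8.90 = 0.8295 g
n(Co) = 0.8295 / 58.93 = 0.01408 mol; n(e⁻) = 2 × 0.01408 = 0.02816 mol
Q = 0.02816 × 96485 = 2717 C
t = 2717 / 20.8 = 130.6 s = 2.18 min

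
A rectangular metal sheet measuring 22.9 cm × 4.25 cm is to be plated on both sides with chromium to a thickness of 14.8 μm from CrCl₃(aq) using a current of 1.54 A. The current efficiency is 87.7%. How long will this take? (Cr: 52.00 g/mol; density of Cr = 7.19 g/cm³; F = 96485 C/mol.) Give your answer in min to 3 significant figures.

142 min

Plated area = 2 × 22.9 × 4.25 = 194.7 cm²
Volume = 194.7 × 14.8×10⁻⁴ cm = 0.2882 cm³
m(Cr) = 0.2882 × 7.19 = 2.072 g
n(Cr) = 2.072 / 52.00 = 0.03985 mol; n(e⁻) = 3 × 0.03985 = 0.1196 mol
Q = 0.1196 × 96485 / 0.877 = 13160 C
t = 13160 / 1.54 = 8545 s = 142 min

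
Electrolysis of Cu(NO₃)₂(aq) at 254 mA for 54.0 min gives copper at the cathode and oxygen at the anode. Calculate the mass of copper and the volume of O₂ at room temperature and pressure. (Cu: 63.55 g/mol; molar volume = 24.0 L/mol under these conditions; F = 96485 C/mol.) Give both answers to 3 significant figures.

0.271 g Cu; 0.0512 L O₂

Q = 0.254 × 3240 = 823.0 C; n(e⁻) = 823.0 / 96485 = 0.008530 mol
Cathode: Cu²⁺ + 2e⁻ → Cu → n(Cu) = 0.008530/2 = 0.004265 mol → 0.271 g
Anode: 2H₂O → O₂ + 4H⁺ + 4e⁻ → n(O₂) = 0.008530/4 = 0.002133 mol → 0.0512 L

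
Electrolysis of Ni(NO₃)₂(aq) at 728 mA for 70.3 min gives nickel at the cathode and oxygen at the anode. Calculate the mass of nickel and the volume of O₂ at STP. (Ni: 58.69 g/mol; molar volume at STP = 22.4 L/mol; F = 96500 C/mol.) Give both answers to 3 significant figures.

Q = 0.728 × 4218 = 3071 C; n(e⁻) = 3071 / 96500 = 0.03182 mol
Cathode: Ni²⁺ + 2e⁻ → Ni → n(Ni) = 0.03182/2 = 0.01591 mol → 0.934 g
Anode: 2H₂O → O₂ + 4H⁺ + 4e⁻ → n(O₂) = 0.03182/4 = 0.007955 mol → 0.178 L

0.934 g Ni; 0.178 L O₂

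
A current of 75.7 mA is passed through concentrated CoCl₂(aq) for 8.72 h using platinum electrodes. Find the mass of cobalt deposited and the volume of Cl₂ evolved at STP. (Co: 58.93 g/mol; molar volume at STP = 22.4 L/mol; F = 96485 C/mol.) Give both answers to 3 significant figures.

Q = 0.0757 × 31392 = 2376 C; n(e⁻) = 2376 / 96485 = 0.02463 mol
Cathode: Co²⁺ + 2e⁻ → Co → n(Co) = 0.02463/2 = 0.01232 mol → 0.726 g
Anode: 2Cl⁻ → Cl₂ + 2e⁻ → n(Cl₂) = 0.02463/2 = 0.01232 mol → 0.276 L

0.726 g Co; 0.276 L Cl₂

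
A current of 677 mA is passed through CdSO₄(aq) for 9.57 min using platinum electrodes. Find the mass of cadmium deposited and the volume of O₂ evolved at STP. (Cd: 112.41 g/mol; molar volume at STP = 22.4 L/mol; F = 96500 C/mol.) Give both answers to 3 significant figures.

Q = 0.677 × 574.2 = 388.7 C; n(e⁻) = 388.7 / 96500 = 0.004028 mol
Cathode: Cd²⁺ + 2e⁻ → Cd → n(Cd) = 0.004028/2 = 0.002014 mol → 0.226 g
Anode: 2H₂O → O₂ + 4H⁺ + 4e⁻ → n(O₂) = 0.004028/4 = 0.001007 mol → 0.0226 L

0.226 g Cd; 0.0226 L O₂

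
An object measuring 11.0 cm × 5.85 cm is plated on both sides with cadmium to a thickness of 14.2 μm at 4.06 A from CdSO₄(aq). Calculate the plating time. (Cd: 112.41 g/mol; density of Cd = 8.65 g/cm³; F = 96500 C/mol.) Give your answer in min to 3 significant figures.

Plated area = 2 × 11.0 × 5.85 = 128.7 cm²
Volume = 128.7 × 14.2×10⁻⁴ cm = 0.1828 cm³
m(Cd) = 0.1828 × 8.65 = 1.581 g
n(Cd) = 1.581 / 112.41 = 0.01406 mol; n(e⁻) = 2 × 0.01406 = 0.02812 mol
Q = 0.02812 × 96500 = 2714 C
t = 2714 / 4.06 = 668.5 s = 11.1 min

11.1 min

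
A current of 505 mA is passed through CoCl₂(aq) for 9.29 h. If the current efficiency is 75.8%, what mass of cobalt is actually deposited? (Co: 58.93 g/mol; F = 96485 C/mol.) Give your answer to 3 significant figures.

Q = 0.505 × 33444 = 16890 C
n(e⁻) = 16890 / 96485 = 0.1751 mol
Co²⁺ + 2e⁻ → Co, so theoretical m(Co) = 0.08755 × 58.93 = 5.159 g
Actual mass = 75.8% × 5.159 = 3.91 g

3.91 g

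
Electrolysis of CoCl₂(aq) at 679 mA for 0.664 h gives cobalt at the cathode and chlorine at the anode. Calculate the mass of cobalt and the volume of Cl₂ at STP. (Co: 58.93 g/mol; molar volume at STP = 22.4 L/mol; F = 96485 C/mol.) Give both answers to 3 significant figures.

0.496 g Co; 0.188 L Cl₂

Q = 0.679 × 2390.4 = 1623 C; n(e⁻) = 1623 / 96485 = 0.01682 mol
Cathode: Co²⁺ + 2e⁻ → Co → n(Co) = 0.01682/2 = 0.008410 mol → 0.496 g
Anode: 2Cl⁻ → Cl₂ + 2e⁻ → n(Cl₂) = 0.01682/2 = 0.008410 mol → 0.188 L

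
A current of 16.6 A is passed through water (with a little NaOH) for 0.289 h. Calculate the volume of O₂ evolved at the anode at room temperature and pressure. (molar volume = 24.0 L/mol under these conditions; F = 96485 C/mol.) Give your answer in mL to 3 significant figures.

Q = It = 16.6 × 1040.4 = 17270 C
Moles of electrons = 17270 / 96485 = 0.1790 mol
2H₂O → O₂ + 4H⁺ + 4e⁻, so n(O₂) = 0.1790 / 4 = 0.04475 mol
V = 0.04475 × 24.0 = 1.074 L
= 1070 mL

1070 mL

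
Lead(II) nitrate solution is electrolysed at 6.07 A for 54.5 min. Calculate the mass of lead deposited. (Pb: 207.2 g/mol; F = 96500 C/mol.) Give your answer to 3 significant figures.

Charge passed = 6.07 × 3270 = 19850 C
n(e⁻) = 19850 / 96500 = 0.2057 mol
Pb²⁺ + 2e⁻ → Pb, so n(Pb) = 0.2057 / 2 = 0.1029 mol
m = 0.1029 × 207.2 = 21.3 g

21.3 g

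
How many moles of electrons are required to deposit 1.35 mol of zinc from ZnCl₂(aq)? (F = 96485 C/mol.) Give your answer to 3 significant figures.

Zn²⁺ + 2e⁻ → Zn, so n(e⁻) = 2 × 1.35 = 2.700 mol

2.70 mol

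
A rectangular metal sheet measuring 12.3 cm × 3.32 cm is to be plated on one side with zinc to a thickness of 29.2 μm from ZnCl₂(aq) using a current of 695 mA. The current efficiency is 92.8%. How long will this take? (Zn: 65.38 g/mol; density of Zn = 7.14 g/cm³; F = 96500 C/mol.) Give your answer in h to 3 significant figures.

Plated area = 12.3 × 3.32 = 40.84 cm²
Volume = 40.84 × 29.2×10⁻⁴ cm = 0.1193 cm³
m(Zn) = 0.1193 × 7.14 = 0.8518 g
n(Zn) = 0.8518 / 65.38 = 0.01303 mol; n(e⁻) = 2 × 0.01303 = 0.02606 mol
Q = 0.02606 × 96500 / 0.928 = 2710 C
t = 2710 / 0.695 = 3899 s = 1.08 h

1.08 h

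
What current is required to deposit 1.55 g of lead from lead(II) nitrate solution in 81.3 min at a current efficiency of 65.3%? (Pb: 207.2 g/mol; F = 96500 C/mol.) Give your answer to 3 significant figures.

n(Pb) = 1.55 / 207.2 = 0.007481 mol
Pb²⁺ + 2e⁻ → Pb, so n(e⁻) = 2 × 0.007481 = 0.01496 mol
Q = 0.01496 × 96500 / 0.653 = 2211 C
I = Q / t = 2211 / 4878 s = 0.453 A

0.453 A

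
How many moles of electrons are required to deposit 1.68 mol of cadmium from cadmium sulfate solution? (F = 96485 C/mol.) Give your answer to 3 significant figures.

3.36 mol

Cd²⁺ + 2e⁻ → Cd, so n(e⁻) = 2 × 1.68 = 3.360 mol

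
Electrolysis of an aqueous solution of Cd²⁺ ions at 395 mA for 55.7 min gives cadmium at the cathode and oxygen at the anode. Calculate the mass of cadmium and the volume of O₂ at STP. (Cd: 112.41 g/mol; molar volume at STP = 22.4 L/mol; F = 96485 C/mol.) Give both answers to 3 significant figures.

0.769 g Cd; 0.0766 L O₂

Q = 0.395 × 3342 = 1320 C; n(e⁻) = 1320 / 96485 = 0.01368 mol
Cathode: Cd²⁺ + 2e⁻ → Cd → n(Cd) = 0.01368/2 = 0.006840 mol → 0.769 g
Anode: 2H₂O → O₂ + 4H⁺ + 4e⁻ → n(O₂) = 0.01368/4 = 0.003420 mol → 0.0766 L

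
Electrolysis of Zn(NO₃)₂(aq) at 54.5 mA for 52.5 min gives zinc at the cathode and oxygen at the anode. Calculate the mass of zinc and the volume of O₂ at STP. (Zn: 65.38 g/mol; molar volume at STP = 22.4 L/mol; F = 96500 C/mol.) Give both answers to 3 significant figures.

Q = 0.0545 × 3150 = 171.7 C; n(e⁻) = 171.7 / 96500 = 0.001779 mol
Cathode: Zn²⁺ + 2e⁻ → Zn → n(Zn) = 0.001779/2 = 8.895×10^-4 mol → 0.0582 g
Anode: 2H₂O → O₂ + 4H⁺ + 4e⁻ → n(O₂) = 0.001779/4 = 4.448×10^-4 mol → 0.00996 L

0.0582 g Zn; 0.00996 L O₂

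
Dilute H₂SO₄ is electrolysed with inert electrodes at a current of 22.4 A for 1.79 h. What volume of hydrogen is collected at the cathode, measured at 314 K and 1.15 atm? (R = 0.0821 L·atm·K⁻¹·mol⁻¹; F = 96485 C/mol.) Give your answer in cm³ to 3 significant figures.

16800 cm³

Q = It = 22.4 × 6444 = 1.443×10^5 C
Moles of electrons = 1.443×10^5 / 96485 = 1.496 mol
2H⁺ + 2e⁻ → H₂, so n(H₂) = 1.496 / 2 = 0.7480 mol
V = nRT/P = 0.7480 × 0.0821 × 314 / 1.15 = 16.77 L
= 16800 cm³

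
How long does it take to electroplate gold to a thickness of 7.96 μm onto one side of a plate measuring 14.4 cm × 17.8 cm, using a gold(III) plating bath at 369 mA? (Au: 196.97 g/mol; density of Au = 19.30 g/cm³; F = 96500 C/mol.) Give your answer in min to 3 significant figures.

261 min

Plated area = 14.4 × 17.8 = 256.3 cm²
Volume = 256.3 × 7.96×10⁻⁴ cm = 0.2040 cm³
m(Au) = 0.2040 × 19.30 = 3.937 g
n(Au) = 3.937 / 196.97 = 0.01999 mol; n(e⁻) = 3 × 0.01999 = 0.05997 mol
Q = 0.05997 × 96500 = 5787 C
t = 5787 / 0.369 = 15680 s = 261 min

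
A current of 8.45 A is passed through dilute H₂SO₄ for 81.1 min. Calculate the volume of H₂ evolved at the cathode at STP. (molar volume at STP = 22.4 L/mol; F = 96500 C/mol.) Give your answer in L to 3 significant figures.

4.77 L

Q = 8.45 A × 4866 s = 41120 C
Moles of electrons = 41120 / 96500 = 0.4261 mol
2H⁺ + 2e⁻ → H₂, so n(H₂) = 0.4261 / 2 = 0.2131 mol
V = 0.2131 × 22.4 = 4.773 L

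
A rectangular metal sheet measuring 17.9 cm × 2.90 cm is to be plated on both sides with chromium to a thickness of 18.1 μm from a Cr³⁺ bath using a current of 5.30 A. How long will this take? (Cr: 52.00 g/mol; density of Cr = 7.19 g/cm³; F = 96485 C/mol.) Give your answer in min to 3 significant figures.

23.7 min

Plated area = 2 × 17.9 × 2.90 = 103.8 cm²
Volume = 103.8 × 18.1×10⁻⁴ cm = 0.1879 cm³
m(Cr) = 0.1879 × 7.19 = 1.351 g
n(Cr) = 1.351 / 52.00 = 0.02598 mol; n(e⁻) = 3 × 0.02598 = 0.07794 mol
Q = 0.07794 × 96485 = 7520 C
t = 7520 / 5.30 = 1419 s = 23.7 min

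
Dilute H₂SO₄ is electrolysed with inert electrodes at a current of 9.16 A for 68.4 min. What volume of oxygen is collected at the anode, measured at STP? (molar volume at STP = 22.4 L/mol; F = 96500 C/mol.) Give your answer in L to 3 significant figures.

Q = 9.16 A × 4104 s = 37590 C
n(e⁻) = 37590 / 96500 = 0.3895 mol
2H₂O → O₂ + 4H⁺ + 4e⁻, so n(O₂) = 0.3895 / 4 = 0.09738 mol
V = 0.09738 × 22.4 = 2.181 L

2.18 L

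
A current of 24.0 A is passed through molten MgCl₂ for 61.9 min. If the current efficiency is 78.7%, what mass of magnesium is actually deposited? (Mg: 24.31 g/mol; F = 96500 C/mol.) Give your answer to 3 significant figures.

Q = 24.0 × 3714 = 89140 C
n(e⁻) = 89140 / 96500 = 0.9237 mol
Mg²⁺ + 2e⁻ → Mg, so theoretical m(Mg) = 0.4619 × 24.31 = 11.23 g
Actual mass = 78.7% × 11.23 = 8.84 g

8.84 g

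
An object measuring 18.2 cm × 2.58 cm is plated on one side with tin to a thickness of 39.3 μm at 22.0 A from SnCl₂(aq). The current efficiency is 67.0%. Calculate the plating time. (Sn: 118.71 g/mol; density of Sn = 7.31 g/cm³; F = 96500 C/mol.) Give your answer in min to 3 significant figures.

Plated area = 18.2 × 2.58 = 46.96 cm²
Volume = 46.96 × 39.3×10⁻⁴ cm = 0.1846 cm³
m(Sn) = 0.1846 × 7.31 = 1.349 g
n(Sn) = 1.349 / 118.71 = 0.01136 mol; n(e⁻) = 2 × 0.01136 = 0.02272 mol
Q = 0.02272 × 96500 / 0.670 = 3272 C
t = 3272 / 22.0 = 148.7 s = 2.48 min

2.48 min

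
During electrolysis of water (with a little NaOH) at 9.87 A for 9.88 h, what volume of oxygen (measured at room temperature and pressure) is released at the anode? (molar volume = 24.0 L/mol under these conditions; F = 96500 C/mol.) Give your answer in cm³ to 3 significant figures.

Q = 9.87 A × 35568 s = 3.511×10^5 C
n(e⁻) = 3.511×10^5 / 96500 = 3.638 mol
2H₂O → O₂ + 4H⁺ + 4e⁻, so n(O₂) = 3.638 / 4 = 0.9095 mol
V = 0.9095 × 24.0 = 21.83 L
= 21800 cm³

21800 cm³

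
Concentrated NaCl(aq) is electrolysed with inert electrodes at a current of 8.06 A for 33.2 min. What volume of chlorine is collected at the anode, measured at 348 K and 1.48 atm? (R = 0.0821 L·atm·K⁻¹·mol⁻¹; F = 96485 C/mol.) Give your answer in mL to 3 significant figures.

Q = It = 8.06 × 1992 = 16060 C
n(e⁻) = 16060 / 96485 = 0.1665 mol
2Cl⁻ → Cl₂ + 2e⁻, so n(Cl₂) = 0.1665 / 2 = 0.08325 mol
V = nRT/P = 0.08325 × 0.0821 × 348 / 1.48 = 1.607 L
= 1610 mL

1610 mL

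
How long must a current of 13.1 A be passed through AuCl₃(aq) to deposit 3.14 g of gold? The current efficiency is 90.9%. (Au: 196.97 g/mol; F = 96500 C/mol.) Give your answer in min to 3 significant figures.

6.46 min

n(Au) = 3.14 / 196.97 = 0.01594 mol
Au³⁺ + 3e⁻ → Au, so n(e⁻) = 3 × 0.01594 = 0.04782 mol
Q = 0.04782 × 96500 / 0.909 = 5077 C
t = Q / I = 5077 / 13.1 = 387.6 s = 6.46 min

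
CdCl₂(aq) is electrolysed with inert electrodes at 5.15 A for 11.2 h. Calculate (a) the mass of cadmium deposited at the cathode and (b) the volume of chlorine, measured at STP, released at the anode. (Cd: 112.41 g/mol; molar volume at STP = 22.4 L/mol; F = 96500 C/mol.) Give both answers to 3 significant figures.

121 g Cd; 24.1 L Cl₂

Q = 5.15 × 40320 = 2.076×10^5 C; n(e⁻) = 2.076×10^5 / 96500 = 2.151 mol
Cathode: Cd²⁺ + 2e⁻ → Cd → n(Cd) = 2.151/2 = 1.076 mol → 121 g
Anode: 2Cl⁻ → Cl₂ + 2e⁻ → n(Cl₂) = 2.151/2 = 1.076 mol → 24.1 L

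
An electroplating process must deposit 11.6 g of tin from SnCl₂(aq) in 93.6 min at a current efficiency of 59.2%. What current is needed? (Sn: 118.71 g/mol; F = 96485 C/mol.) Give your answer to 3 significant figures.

5.67 A

n(Sn) = 11.6 / 118.71 = 0.09772 mol
Sn²⁺ + 2e⁻ → Sn, so n(e⁻) = 2 × 0.09772 = 0.1954 mol
Q = 0.1954 × 96485 / 0.592 = 31850 C
I = Q / t = 31850 / 5616 s = 5.67 A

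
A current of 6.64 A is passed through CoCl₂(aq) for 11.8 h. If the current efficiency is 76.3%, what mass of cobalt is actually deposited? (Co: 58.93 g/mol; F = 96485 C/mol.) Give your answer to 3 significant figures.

65.7 g

Q = 6.64 × 42480 = 2.821×10^5 C
n(e⁻) = 2.821×10^5 / 96485 = 2.924 mol
Co²⁺ + 2e⁻ → Co, so theoretical m(Co) = 1.462 × 58.93 = 86.16 g
Actual mass = 76.3% × 86.16 = 65.7 g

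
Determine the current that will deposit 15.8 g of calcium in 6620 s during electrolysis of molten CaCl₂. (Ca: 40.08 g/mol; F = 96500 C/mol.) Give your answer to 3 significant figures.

n(Ca) = 15.8 / 40.08 = 0.3942 mol
Ca²⁺ + 2e⁻ → Ca, so n(e⁻) = 2 × 0.3942 = 0.7884 mol
Q = 0.7884 × 96500 = 76080 C
I = Q / t = 76080 / 6620 s = 11.5 A

11.5 A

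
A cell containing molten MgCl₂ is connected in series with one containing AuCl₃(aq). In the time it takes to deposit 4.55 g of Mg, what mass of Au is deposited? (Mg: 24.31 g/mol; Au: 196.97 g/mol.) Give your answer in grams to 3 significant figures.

24.6 g

n(Mg) = 4.55 / 24.31 = 0.1872 mol
Mg²⁺ + 2e⁻ → Mg, so n(e⁻) = 2 × 0.1872 = 0.3744 mol
In series, the same 0.3744 mol of electrons flows through the second cell.
Au³⁺ + 3e⁻ → Au, so n(Au) = 0.3744 / 3 = 0.1248 mol
m(Au) = 0.1248 × 196.97 = 24.6 g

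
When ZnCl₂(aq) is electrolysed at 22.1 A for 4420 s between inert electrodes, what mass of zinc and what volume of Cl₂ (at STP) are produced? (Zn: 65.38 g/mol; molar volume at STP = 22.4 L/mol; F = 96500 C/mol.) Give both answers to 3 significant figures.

33.1 g Zn; 11.3 L Cl₂

Q = 22.1 × 4420 = 97680 C; n(e⁻) = 97680 / 96500 = 1.012 mol
Cathode: Zn²⁺ + 2e⁻ → Zn → n(Zn) = 1.012/2 = 0.5060 mol → 33.1 g
Anode: 2Cl⁻ → Cl₂ + 2e⁻ → n(Cl₂) = 1.012/2 = 0.5060 mol → 11.3 L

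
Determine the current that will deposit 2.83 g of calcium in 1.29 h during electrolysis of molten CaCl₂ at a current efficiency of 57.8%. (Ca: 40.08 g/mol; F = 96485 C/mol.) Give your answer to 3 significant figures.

n(Ca) = 2.83 / 40.08 = 0.07061 mol
Ca²⁺ + 2e⁻ → Ca, so n(e⁻) = 2 × 0.07061 = 0.1412 mol
Q = 0.1412 × 96485 / 0.578 = 23570 C
I = Q / t = 23570 / 4644 s = 5.08 A

5.08 A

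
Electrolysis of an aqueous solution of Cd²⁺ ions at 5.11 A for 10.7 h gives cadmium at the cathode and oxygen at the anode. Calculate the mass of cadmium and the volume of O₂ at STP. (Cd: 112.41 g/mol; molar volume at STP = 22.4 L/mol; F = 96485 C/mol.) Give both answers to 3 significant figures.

115 g Cd; 11.4 L O₂

Q = 5.11 × 38520 = 1.968×10^5 C; n(e⁻) = 1.968×10^5 / 96485 = 2.040 mol
Cathode: Cd²⁺ + 2e⁻ → Cd → n(Cd) = 2.040/2 = 1.020 mol → 115 g
Anode: 2H₂O → O₂ + 4H⁺ + 4e⁻ → n(O₂) = 2.040/4 = 0.5100 mol → 11.4 L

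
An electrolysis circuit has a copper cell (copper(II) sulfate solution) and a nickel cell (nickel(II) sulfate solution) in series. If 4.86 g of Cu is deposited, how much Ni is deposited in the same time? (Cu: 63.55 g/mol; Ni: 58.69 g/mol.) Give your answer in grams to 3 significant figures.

n(Cu) = 4.86 / 63.55 = 0.07648 mol
Cu²⁺ + 2e⁻ → Cu, so n(e⁻) = 2 × 0.07648 = 0.1530 mol
Since the cells are in series, n(e⁻) in the Ni cell is also 0.1530 mol.
Ni²⁺ + 2e⁻ → Ni, so n(Ni) = 0.1530 / 2 = 0.07650 mol
m(Ni) = 0.07650 × 58.69 = 4.49 g

4.49 g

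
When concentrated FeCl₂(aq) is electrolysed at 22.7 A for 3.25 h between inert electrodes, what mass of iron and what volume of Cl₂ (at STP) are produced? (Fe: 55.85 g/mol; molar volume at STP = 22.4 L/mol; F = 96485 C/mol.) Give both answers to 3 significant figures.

76.9 g Fe; 30.8 L Cl₂

Q = 22.7 × 11700 = 2.656×10^5 C; n(e⁻) = 2.656×10^5 / 96485 = 2.753 mol
Cathode: Fe²⁺ + 2e⁻ → Fe → n(Fe) = 2.753/2 = 1.377 mol → 76.9 g
Anode: 2Cl⁻ → Cl₂ + 2e⁻ → n(Cl₂) = 2.753/2 = 1.377 mol → 30.8 L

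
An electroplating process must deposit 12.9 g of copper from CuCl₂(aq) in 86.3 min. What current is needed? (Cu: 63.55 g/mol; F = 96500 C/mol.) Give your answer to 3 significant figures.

7.57 A

n(Cu) = 12.9 / 63.55 = 0.2030 mol
Cu²⁺ + 2e⁻ → Cu, so n(e⁻) = 2 × 0.2030 = 0.4060 mol
Q = 0.4060 × 96500 = 39180 C
I = Q / t = 39180 / 5178 s = 7.57 A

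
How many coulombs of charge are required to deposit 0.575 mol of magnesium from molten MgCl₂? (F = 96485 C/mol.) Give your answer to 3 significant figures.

Mg²⁺ + 2e⁻ → Mg, so n(e⁻) = 2 × 0.575 = 1.150 mol
Q = 1.150 × 96485 = 1.110×10^5 C

1.11×10^5 C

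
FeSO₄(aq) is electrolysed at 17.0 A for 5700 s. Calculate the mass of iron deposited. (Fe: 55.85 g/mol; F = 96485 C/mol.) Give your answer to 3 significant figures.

Charge passed = 17.0 × 5700 = 96900 C
Moles of electrons = 96900 / 96485 = 1.004 mol
Fe²⁺ + 2e⁻ → Fe, so n(Fe) = 1.004 / 2 = 0.5020 mol
m = 0.5020 × 55.85 = 28.0 g

28.0 g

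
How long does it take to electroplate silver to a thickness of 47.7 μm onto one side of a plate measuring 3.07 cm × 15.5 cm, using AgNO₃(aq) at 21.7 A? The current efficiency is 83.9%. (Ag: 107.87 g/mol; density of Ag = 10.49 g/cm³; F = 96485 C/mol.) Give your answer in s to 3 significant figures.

Plated area = 3.07 × 15.5 = 47.59 cm²
Volume = 47.59 × 47.7×10⁻⁴ cm = 0.2270 cm³
m(Ag) = 0.2270 × 10.49 = 2.381 g
n(Ag) = 2.381 / 107.87 = 0.02207 mol; n(e⁻) = 0.02207 mol
Q = 0.02207 × 96485 / 0.839 = 2538 C
t = 2538 / 21.7 = 117.0 s

117 s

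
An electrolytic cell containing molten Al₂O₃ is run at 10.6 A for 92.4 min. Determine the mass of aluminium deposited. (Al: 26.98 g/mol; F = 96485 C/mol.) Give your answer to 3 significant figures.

5.48 g

Q = It = 10.6 × 5544 = 58770 C
n(e⁻) = Q/F = 58770/96485 = 0.6091 mol
Al³⁺ + 3e⁻ → Al, so n(Al) = 0.6091 / 3 = 0.2030 mol
m = 0.2030 × 26.98 = 5.48 g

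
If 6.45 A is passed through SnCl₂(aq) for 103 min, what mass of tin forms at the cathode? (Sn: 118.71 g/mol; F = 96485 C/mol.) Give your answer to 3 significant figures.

24.5 g

Q = It = 6.45 × 6180 = 39860 C
Moles of electrons = 39860 / 96485 = 0.4131 mol
Sn²⁺ + 2e⁻ → Sn, so n(Sn) = 0.4131 / 2 = 0.2066 mol
m = 0.2066 × 118.71 = 24.5 g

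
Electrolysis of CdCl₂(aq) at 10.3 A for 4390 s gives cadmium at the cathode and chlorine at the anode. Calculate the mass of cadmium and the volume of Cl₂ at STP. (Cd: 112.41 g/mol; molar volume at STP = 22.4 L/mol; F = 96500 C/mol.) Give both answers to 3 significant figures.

26.3 g Cd; 5.25 L Cl₂

Q = 10.3 × 4390 = 45220 C; n(e⁻) = 45220 / 96500 = 0.4686 mol
Cathode: Cd²⁺ + 2e⁻ → Cd → n(Cd) = 0.4686/2 = 0.2343 mol → 26.3 g
Anode: 2Cl⁻ → Cl₂ + 2e⁻ → n(Cl₂) = 0.4686/2 = 0.2343 mol → 5.25 L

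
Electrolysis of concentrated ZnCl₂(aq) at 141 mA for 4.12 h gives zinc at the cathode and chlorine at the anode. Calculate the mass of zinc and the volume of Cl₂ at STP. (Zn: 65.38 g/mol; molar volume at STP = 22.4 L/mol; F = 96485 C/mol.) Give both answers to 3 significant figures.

0.709 g Zn; 0.243 L Cl₂

Q = 0.141 × 14832 = 2091 C; n(e⁻) = 2091 / 96485 = 0.02167 mol
Cathode: Zn²⁺ + 2e⁻ → Zn → n(Zn) = 0.02167/2 = 0.01084 mol → 0.709 g
Anode: 2Cl⁻ → Cl₂ + 2e⁻ → n(Cl₂) = 0.02167/2 = 0.01084 mol → 0.243 L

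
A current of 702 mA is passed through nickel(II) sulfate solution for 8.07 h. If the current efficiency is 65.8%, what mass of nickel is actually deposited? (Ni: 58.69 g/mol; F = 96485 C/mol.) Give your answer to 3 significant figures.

Q = 0.702 × 29052 = 20390 C
n(e⁻) = 20390 / 96485 = 0.2113 mol
Ni²⁺ + 2e⁻ → Ni, so theoretical m(Ni) = 0.1057 × 58.69 = 6.204 g
Actual mass = 65.8% × 6.204 = 4.08 g

4.08 g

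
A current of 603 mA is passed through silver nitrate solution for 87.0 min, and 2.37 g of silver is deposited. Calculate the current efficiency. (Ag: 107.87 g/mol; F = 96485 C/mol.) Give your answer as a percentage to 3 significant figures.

67.3%

Q = 0.603 × 5220 = 3148 C
n(e⁻) = 3148 / 96485 = 0.03263 mol
Ag⁺ + e⁻ → Ag, so theoretical n(Ag) = 0.03263 mol → 3.520 g
Efficiency = 2.37 / 3.520 = 0.6733 = 67.3%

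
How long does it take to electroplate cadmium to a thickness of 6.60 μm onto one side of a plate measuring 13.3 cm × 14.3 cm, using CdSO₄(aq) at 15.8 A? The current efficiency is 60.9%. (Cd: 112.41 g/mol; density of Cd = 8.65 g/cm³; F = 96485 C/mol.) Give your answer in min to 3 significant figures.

Plated area = 13.3 × 14.3 = 190.2 cm²
Volume = 190.2 × 6.60×10⁻⁴ cm = 0.1255 cm³
m(Cd) = 0.1255 × 8.65 = 1.086 g
n(Cd) = 1.086 / 112.41 = 0.009661 mol; n(e⁻) = 2 × 0.009661 = 0.01932 mol
Q = 0.01932 × 96485 / 0.609 = 3061 C
t = 3061 / 15.8 = 193.7 s = 3.23 min

3.23 min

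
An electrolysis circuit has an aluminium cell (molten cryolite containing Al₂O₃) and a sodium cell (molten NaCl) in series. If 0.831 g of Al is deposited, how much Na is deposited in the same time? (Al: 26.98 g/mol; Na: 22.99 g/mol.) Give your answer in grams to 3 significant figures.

2.12 g

n(Al) = 0.831 / 26.98 = 0.03080 mol
Al³⁺ + 3e⁻ → Al, so n(e⁻) = 3 × 0.03080 = 0.09240 mol
The cells are in series, so the same charge (and hence the same n(e⁻) = 0.09240 mol) passes through both.
Na⁺ + e⁻ → Na, so n(Na) = 0.09240 mol
m(Na) = 0.09240 × 22.99 = 2.12 g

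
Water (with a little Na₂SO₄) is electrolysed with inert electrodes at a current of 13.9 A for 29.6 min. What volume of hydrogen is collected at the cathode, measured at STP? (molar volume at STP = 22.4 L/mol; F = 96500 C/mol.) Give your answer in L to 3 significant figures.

Charge passed = 13.9 × 1776 = 24690 C
Moles of electrons = 24690 / 96500 = 0.2559 mol
2H⁺ + 2e⁻ → H₂, so n(H₂) = 0.2559 / 2 = 0.1280 mol
V = 0.1280 × 22.4 = 2.867 L

2.87 L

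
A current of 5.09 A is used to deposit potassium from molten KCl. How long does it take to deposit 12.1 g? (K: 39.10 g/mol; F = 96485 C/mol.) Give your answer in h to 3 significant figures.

1.63 h

n(K) = 12.1 / 39.10 = 0.3095 mol
K⁺ + e⁻ → K, so n(e⁻) = 0.3095 mol
Q = 0.3095 × 96485 = 29860 C
t = Q / I = 29860 / 5.09 = 5866 s = 1.63 h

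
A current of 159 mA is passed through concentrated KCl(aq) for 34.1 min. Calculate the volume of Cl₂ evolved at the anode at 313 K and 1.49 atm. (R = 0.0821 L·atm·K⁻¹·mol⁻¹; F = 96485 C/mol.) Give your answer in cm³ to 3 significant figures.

Charge passed = 0.159 × 2046 = 325.3 C
Moles of electrons = 325.3 / 96485 = 0.003372 mol
2Cl⁻ → Cl₂ + 2e⁻, so n(Cl₂) = 0.003372 / 2 = 0.001686 mol
V = nRT/P = 0.001686 × 0.0821 × 313 / 1.49 = 0.02908 L
= 29.1 cm³

29.1 cm³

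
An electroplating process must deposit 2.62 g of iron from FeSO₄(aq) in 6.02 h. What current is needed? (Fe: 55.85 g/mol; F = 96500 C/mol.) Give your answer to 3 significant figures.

0.418 A

n(Fe) = 2.62 / 55.85 = 0.04691 mol
Fe²⁺ + 2e⁻ → Fe, so n(e⁻) = 2 × 0.04691 = 0.09382 mol
Q = 0.09382 × 96500 = 9054 C
I = Q / t = 9054 / 21672 s = 0.418 A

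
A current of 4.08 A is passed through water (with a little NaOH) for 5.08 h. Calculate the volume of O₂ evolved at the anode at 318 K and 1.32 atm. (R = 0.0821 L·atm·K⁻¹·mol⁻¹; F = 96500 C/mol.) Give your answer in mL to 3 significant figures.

3820 mL

Q = It = 4.08 × 18288 = 74620 C
n(e⁻) = Q/F = 74620/96500 = 0.7733 mol
2H₂O → O₂ + 4H⁺ + 4e⁻, so n(O₂) = 0.7733 / 4 = 0.1933 mol
V = nRT/P = 0.1933 × 0.0821 × 318 / 1.32 = 3.823 L
= 3820 mL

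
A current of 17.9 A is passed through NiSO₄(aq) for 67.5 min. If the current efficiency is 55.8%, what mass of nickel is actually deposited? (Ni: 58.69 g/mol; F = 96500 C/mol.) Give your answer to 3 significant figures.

Q = 17.9 × 4050 = 72500 C
n(e⁻) = 72500 / 96500 = 0.7513 mol
Ni²⁺ + 2e⁻ → Ni, so theoretical m(Ni) = 0.3757 × 58.69 = 22.05 g
Actual mass = 55.8% × 22.05 = 12.3 g

12.3 g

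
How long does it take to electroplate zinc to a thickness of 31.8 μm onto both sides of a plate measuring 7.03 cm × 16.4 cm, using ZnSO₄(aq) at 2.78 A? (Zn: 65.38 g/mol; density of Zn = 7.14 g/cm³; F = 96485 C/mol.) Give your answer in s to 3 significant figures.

Plated area = 2 × 7.03 × 16.4 = 230.6 cm²
Volume = 230.6 × 31.8×10⁻⁴ cm = 0.7333 cm³
m(Zn) = 0.7333 × 7.14 = 5.236 g
n(Zn) = 5.236 / 65.38 = 0.08009 mol; n(e⁻) = 2 × 0.08009 = 0.1602 mol
Q = 0.1602 × 96485 = 15460 C
t = 15460 / 2.78 = 5561 s

5560 s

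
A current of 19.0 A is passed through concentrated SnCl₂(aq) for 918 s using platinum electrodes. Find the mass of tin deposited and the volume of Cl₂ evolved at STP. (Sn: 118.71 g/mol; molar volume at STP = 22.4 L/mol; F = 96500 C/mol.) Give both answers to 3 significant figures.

10.7 g Sn; 2.02 L Cl₂

Q = 19.0 × 918 = 17440 C; n(e⁻) = 17440 / 96500 = 0.1807 mol
Cathode: Sn²⁺ + 2e⁻ → Sn → n(Sn) = 0.1807/2 = 0.09035 mol → 10.7 g
Anode: 2Cl⁻ → Cl₂ + 2e⁻ → n(Cl₂) = 0.1807/2 = 0.09035 mol → 2.02 L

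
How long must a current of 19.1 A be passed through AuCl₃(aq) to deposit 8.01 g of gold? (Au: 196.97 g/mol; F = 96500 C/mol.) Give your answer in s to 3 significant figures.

n(Au) = 8.01 / 196.97 = 0.04067 mol
Au³⁺ + 3e⁻ → Au, so n(e⁻) = 3 × 0.04067 = 0.1220 mol
Q = 0.1220 × 96500 = 11770 C
t = Q / I = 11770 / 19.1 = 616.2 s

616 s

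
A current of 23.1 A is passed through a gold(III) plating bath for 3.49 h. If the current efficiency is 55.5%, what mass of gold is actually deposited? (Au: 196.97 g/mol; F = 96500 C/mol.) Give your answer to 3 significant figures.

Q = 23.1 × 12564 = 2.902×10^5 C
n(e⁻) = 2.902×10^5 / 96500 = 3.007 mol
Au³⁺ + 3e⁻ → Au, so theoretical m(Au) = 1.002 × 196.97 = 197.4 g
Actual mass = 55.5% × 197.4 = 110 g

110 g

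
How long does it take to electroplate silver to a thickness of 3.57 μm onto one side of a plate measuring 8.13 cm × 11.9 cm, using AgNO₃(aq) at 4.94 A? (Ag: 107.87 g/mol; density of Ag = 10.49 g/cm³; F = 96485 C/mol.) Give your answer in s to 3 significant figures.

Plated area = 8.13 × 11.9 = 96.75 cm²
Volume = 96.75 × 3.57×10⁻⁴ cm = 0.03454 cm³
m(Ag) = 0.03454 × 10.49 = 0.3623 g
n(Ag) = 0.3623 / 107.87 = 0.003359 mol; n(e⁻) = 0.003359 mol
Q = 0.003359 × 96485 = 324.1 C
t = 324.1 / 4.94 = 65.61 s

65.6 s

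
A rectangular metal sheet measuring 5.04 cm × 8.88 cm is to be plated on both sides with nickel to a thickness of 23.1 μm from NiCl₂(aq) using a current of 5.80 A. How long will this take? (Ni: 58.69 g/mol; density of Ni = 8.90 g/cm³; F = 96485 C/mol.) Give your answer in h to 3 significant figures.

0.290 h

Plated area = 2 × 5.04 × 8.88 = 89.51 cm²
Volume = 89.51 × 23.1×10⁻⁴ cm = 0.2068 cm³
m(Ni) = 0.2068 × 8.90 = 1.841 g
n(Ni) = 1.841 / 58.69 = 0.03137 mol; n(e⁻) = 2 × 0.03137 = 0.06274 mol
Q = 0.06274 × 96485 = 6053 C
t = 6053 / 5.80 = 1044 s = 0.290 h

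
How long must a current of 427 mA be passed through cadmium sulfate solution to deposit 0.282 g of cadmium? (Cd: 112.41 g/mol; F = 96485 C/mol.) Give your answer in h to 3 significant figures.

n(Cd) = 0.282 / 112.41 = 0.002509 mol
Cd²⁺ + 2e⁻ → Cd, so n(e⁻) = 2 × 0.002509 = 0.005018 mol
Q = 0.005018 × 96485 = 484.2 C
t = Q / I = 484.2 / 0.427 = 1134 s = 0.315 h

0.315 h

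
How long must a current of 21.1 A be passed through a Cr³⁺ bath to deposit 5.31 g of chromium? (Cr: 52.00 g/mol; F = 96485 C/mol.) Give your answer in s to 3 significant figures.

n(Cr) = 5.31 / 52.00 = 0.1021 mol
Cr³⁺ + 3e⁻ → Cr, so n(e⁻) = 3 × 0.1021 = 0.3063 mol
Q = 0.3063 × 96485 = 29550 C
t = Q / I = 29550 / 21.1 = 1400 s

1400 s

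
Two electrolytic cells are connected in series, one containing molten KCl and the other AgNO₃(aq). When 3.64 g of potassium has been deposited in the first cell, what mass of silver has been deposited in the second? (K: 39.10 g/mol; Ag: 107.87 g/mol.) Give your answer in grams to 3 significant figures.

10.0 g

n(K) = 3.64 / 39.10 = 0.09309 mol
K⁺ + e⁻ → K, so n(e⁻) = 0.09309 mol
Same current for the same time ⇒ same n(e⁻) = 0.09309 mol in both cells.
Ag⁺ + e⁻ → Ag, so n(Ag) = 0.09309 mol
m(Ag) = 0.09309 × 107.87 = 10.0 g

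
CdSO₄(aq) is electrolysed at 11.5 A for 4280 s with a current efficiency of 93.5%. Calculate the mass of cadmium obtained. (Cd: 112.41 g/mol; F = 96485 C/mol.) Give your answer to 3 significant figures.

Q = 11.5 × 4280 = 49220 C
n(e⁻) = 49220 / 96485 = 0.5101 mol
Cd²⁺ + 2e⁻ → Cd, so theoretical m(Cd) = 0.2551 × 112.41 = 28.68 g
Actual mass = 93.5% × 28.68 = 26.8 g

26.8 g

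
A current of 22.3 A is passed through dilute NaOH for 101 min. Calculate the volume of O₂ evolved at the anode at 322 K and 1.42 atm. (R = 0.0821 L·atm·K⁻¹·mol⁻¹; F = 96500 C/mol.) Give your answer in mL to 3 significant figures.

6520 mL

Q = It = 22.3 × 6060 = 1.351×10^5 C
n(e⁻) = 1.351×10^5 / 96500 = 1.400 mol
2H₂O → O₂ + 4H⁺ + 4e⁻, so n(O₂) = 1.400 / 4 = 0.3500 mol
V = nRT/P = 0.3500 × 0.0821 × 322 / 1.42 = 6.516 L
= 6520 mL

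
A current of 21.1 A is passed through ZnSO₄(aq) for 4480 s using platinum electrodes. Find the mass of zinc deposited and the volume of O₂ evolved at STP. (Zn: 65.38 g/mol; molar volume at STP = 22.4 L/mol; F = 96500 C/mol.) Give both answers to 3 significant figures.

32.0 g Zn; 5.49 L O₂

Q = 21.1 × 4480 = 94530 C; n(e⁻) = 94530 / 96500 = 0.9796 mol
Cathode: Zn²⁺ + 2e⁻ → Zn → n(Zn) = 0.9796/2 = 0.4898 mol → 32.0 g
Anode: 2H₂O → O₂ + 4H⁺ + 4e⁻ → n(O₂) = 0.9796/4 = 0.2449 mol → 5.49 L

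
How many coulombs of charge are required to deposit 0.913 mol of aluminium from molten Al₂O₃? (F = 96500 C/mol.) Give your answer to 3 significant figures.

Al³⁺ + 3e⁻ → Al, so n(e⁻) = 3 × 0.913 = 2.739 mol
Q = 2.739 × 96500 = 2.643×10^5 C

2.64×10^5 C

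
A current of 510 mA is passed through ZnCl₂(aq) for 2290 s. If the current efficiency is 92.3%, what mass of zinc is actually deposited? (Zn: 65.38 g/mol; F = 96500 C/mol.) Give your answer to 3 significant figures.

0.365 g

Q = 0.510 × 2290 = 1168 C
n(e⁻) = 1168 / 96500 = 0.01210 mol
Zn²⁺ + 2e⁻ → Zn, so theoretical m(Zn) = 0.006050 × 65.38 = 0.3955 g
Actual mass = 92.3% × 0.3955 = 0.365 g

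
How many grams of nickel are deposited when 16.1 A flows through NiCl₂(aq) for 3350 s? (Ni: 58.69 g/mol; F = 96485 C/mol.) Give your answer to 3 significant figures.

Q = 16.1 A × 3350 s = 53940 C
n(e⁻) = Q/F = 53940/96485 = 0.5591 mol
Ni²⁺ + 2e⁻ → Ni, so n(Ni) = 0.5591 / 2 = 0.2796 mol
m = 0.2796 × 58.69 = 16.4 g

16.4 g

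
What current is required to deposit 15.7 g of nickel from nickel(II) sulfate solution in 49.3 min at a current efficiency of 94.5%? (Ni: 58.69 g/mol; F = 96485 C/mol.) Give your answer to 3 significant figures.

n(Ni) = 15.7 / 58.69 = 0.2675 mol
Ni²⁺ + 2e⁻ → Ni, so n(e⁻) = 2 × 0.2675 = 0.5350 mol
Q = 0.5350 × 96485 / 0.945 = 54620 C
I = Q / t = 54620 / 2958 s = 18.5 A

18.5 A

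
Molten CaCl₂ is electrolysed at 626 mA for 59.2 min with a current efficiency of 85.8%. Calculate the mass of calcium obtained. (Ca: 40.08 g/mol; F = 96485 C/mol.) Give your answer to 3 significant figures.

Q = 0.626 × 3552 = 2224 C
n(e⁻) = 2224 / 96485 = 0.02305 mol
Ca²⁺ + 2e⁻ → Ca, so theoretical m(Ca) = 0.01153 × 40.08 = 0.4621 g
Actual mass = 85.8% × 0.4621 = 0.396 g

0.396 g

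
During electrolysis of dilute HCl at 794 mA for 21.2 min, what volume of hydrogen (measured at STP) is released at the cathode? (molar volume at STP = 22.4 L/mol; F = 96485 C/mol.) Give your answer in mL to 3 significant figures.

Q = 0.794 A × 1272 s = 1010 C
n(e⁻) = 1010 / 96485 = 0.01047 mol
2H⁺ + 2e⁻ → H₂, so n(H₂) = 0.01047 / 2 = 0.005235 mol
V = 0.005235 × 22.4 = 0.1173 L
= 117 mL

117 mL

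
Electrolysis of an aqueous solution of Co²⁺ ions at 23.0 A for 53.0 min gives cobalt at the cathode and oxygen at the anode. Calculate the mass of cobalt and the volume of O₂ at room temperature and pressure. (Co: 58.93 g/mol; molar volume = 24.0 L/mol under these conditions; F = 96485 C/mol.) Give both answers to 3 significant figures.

22.3 g Co; 4.55 L O₂

Q = 23.0 × 3180 = 73140 C; n(e⁻) = 73140 / 96485 = 0.7580 mol
Cathode: Co²⁺ + 2e⁻ → Co → n(Co) = 0.7580/2 = 0.3790 mol → 22.3 g
Anode: 2H₂O → O₂ + 4H⁺ + 4e⁻ → n(O₂) = 0.7580/4 = 0.1895 mol → 4.55 L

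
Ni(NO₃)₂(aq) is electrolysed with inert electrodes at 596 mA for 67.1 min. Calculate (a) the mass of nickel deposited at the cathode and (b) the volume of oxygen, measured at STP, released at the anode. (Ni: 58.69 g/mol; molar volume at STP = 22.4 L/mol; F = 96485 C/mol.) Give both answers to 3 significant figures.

0.730 g Ni; 0.139 L O₂

Q = 0.596 × 4026 = 2399 C; n(e⁻) = 2399 / 96485 = 0.02486 mol
Cathode: Ni²⁺ + 2e⁻ → Ni → n(Ni) = 0.02486/2 = 0.01243 mol → 0.730 g
Anode: 2H₂O → O₂ + 4H⁺ + 4e⁻ → n(O₂) = 0.02486/4 = 0.006215 mol → 0.139 L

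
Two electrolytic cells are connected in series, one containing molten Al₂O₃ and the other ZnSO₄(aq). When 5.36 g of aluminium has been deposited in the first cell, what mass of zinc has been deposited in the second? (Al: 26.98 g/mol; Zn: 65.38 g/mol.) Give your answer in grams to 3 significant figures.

19.5 g

n(Al) = 5.36 / 26.98 = 0.1987 mol
Al³⁺ + 3e⁻ → Al, so n(e⁻) = 3 × 0.1987 = 0.5961 mol
The cells are in series, so the same charge (and hence the same n(e⁻) = 0.5961 mol) passes through both.
Zn²⁺ + 2e⁻ → Zn, so n(Zn) = 0.5961 / 2 = 0.2981 mol
m(Zn) = 0.2981 × 65.38 = 19.5 g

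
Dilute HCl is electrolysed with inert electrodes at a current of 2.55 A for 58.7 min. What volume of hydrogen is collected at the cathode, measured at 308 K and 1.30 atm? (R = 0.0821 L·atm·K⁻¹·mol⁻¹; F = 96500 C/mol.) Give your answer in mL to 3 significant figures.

905 mL

Q = 2.55 A × 3522 s = 8981 C
Moles of electrons = 8981 / 96500 = 0.09307 mol
2H⁺ + 2e⁻ → H₂, so n(H₂) = 0.09307 / 2 = 0.04654 mol
V = nRT/P = 0.04654 × 0.0821 × 308 / 1.30 = 0.9053 L
= 905 mL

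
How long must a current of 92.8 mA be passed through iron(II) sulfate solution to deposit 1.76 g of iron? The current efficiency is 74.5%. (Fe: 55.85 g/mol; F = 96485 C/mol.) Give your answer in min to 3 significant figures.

n(Fe) = 1.76 / 55.85 = 0.03151 mol
Fe²⁺ + 2e⁻ → Fe, so n(e⁻) = 2 × 0.03151 = 0.06302 mol
Q = 0.06302 × 96485 / 0.745 = 8162 C
t = Q / I = 8162 / 0.0928 = 87950 s = 1470 min

1470 min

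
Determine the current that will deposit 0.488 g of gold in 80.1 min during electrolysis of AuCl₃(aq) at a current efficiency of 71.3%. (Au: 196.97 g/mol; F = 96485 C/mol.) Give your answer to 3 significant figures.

0.209 A

n(Au) = 0.488 / 196.97 = 0.002478 mol
Au³⁺ + 3e⁻ → Au, so n(e⁻) = 3 × 0.002478 = 0.007434 mol
Q = 0.007434 × 96485 / 0.713 = 1006 C
I = Q / t = 1006 / 4806 s = 0.209 A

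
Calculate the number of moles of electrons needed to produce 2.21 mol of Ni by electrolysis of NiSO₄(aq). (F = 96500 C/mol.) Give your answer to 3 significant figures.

Ni²⁺ + 2e⁻ → Ni, so n(e⁻) = 2 × 2.21 = 4.420 mol

4.42 mol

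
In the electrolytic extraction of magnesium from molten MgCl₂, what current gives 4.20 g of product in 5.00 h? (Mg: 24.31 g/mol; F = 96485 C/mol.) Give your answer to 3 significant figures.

n(Mg) = 4.20 / 24.31 = 0.1728 mol
Mg²⁺ + 2e⁻ → Mg, so n(e⁻) = 2 × 0.1728 = 0.3456 mol
Q = 0.3456 × 96485 = 33350 C
I = Q / t = 33350 / 18000 s = 1.85 A

1.85 A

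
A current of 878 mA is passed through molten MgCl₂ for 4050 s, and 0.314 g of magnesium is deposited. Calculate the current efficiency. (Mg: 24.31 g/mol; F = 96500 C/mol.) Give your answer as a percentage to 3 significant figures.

Q = 0.878 × 4050 = 3556 C
n(e⁻) = 3556 / 96500 = 0.03685 mol
Mg²⁺ + 2e⁻ → Mg, so theoretical n(Mg) = 0.01843 mol → 0.4480 g
Efficiency = 0.314 / 0.4480 = 0.7009 = 70.1%

70.1%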